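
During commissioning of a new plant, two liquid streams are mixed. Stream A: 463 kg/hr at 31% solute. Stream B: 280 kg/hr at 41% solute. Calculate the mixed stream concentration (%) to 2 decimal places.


Mass balance on solute: F1*x1 + F2*x2 = F3*x3
F3 = F1 + F2 = 463 + 280 = 743 kg/hr
x3 = (F1*x1 + F2*x2)/F3
x3 = (463*0.31 + 280*0.41) / 743
x3 = 34.77%


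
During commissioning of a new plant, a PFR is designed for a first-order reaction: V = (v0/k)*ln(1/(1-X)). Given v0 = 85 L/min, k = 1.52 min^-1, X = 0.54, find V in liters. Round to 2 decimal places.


V = (v0/k) * ln(1/(1-X))
V = (85/1.52) * ln(1/(1-0.54))
V = 55.921053 * ln(2.173913)
V = 55.921053 * 0.776529
V = 43.42 L


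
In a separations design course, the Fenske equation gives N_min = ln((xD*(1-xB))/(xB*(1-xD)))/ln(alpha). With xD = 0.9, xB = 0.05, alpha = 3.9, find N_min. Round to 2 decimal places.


N_min = ln((xD*(1-xB))/(xB*(1-xD))) / ln(alpha)
Numerator inside ln: 0.855 / 0.005 = 171.0
ln(171.0) = 5.141664
ln(alpha) = ln(3.9) = 1.360977
N_min = 5.141664 / 1.360977 = 3.78


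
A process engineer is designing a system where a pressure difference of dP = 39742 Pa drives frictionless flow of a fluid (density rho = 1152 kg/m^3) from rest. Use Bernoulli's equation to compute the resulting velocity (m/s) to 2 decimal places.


v = sqrt(2*dP/rho)
v = sqrt(2*39742/1152)
v = sqrt(68.996528)
v = 8.31 m/s


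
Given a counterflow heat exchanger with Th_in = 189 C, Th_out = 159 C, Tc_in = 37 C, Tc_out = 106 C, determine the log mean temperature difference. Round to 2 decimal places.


dT1 = Th_in - Tc_out = 189 - 106 = 83
dT2 = Th_out - Tc_in = 159 - 37 = 122
LMTD = (dT1 - dT2) / ln(dT1/dT2)
LMTD = (83 - 122) / ln(83/122)
LMTD = 101.25 K


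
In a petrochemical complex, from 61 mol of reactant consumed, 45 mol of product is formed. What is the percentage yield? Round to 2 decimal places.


Yield = (moles product / moles consumed) * 100%
Yield = (45 / 61) * 100
Yield = 0.7377 * 100
Yield = 73.77%


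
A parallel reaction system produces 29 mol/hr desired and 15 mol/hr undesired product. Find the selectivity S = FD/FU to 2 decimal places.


S = desired product rate / undesired product rate
S = 29 / 15
S = 1.93


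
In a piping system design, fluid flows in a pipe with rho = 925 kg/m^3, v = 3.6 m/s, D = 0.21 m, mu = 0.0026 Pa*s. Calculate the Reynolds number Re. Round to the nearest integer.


Re = rho * v * D / mu
Re = 925 * 3.6 * 0.21 / 0.0026
Re = 699.3 / 0.0026
Re = 268962


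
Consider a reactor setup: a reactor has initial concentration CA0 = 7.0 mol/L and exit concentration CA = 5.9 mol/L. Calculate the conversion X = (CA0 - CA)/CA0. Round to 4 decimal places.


X = (CA0 - CA) / CA0
X = (7.0 - 5.9) / 7.0
X = 1.1 / 7.0
X = 0.1571


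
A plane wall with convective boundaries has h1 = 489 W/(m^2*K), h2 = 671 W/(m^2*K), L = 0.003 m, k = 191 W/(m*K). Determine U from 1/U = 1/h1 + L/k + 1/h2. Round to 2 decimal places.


1/U = 1/h1 + L/k + 1/h2
1/U = 1/489 + 0.003/191 + 1/671
1/U = 0.0020449898 + 1.57068e-05 + 0.001490313
1/U = 0.0035510096
U = 281.61 W/(m^2*K)


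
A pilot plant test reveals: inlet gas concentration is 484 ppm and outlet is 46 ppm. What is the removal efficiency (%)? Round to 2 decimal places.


Efficiency = (G_in - G_out) / G_in * 100%
Efficiency = (484 - 46) / 484 * 100
Efficiency = 438 / 484 * 100
Efficiency = 90.50%


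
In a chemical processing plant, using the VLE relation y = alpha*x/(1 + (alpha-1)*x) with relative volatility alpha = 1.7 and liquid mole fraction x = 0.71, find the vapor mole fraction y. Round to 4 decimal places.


y = alpha*x / (1 + (alpha-1)*x)
y = 1.7*0.71 / (1 + (1.7-1)*0.71)
y = 1.207 / (1 + 0.497)
y = 1.207 / 1.497
y = 0.8063


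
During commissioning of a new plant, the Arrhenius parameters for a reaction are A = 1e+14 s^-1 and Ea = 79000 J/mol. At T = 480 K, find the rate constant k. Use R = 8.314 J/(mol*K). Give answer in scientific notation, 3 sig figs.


k = A * exp(-Ea/(R*T))
k = 1e+14 * exp(-79000 / (8.314 * 480))
k = 1e+14 * exp(-19.795927)
k = 2.53e+05


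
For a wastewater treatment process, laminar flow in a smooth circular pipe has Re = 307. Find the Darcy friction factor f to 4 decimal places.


f = 64 / Re
f = 64 / 307
f = 0.2085


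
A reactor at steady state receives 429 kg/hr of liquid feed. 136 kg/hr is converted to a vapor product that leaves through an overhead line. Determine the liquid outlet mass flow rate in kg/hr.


Steady-state mass balance on the main outlet: F_out = F_in - F_removed
F_out = 429 - 136
F_out = 293 kg/hr


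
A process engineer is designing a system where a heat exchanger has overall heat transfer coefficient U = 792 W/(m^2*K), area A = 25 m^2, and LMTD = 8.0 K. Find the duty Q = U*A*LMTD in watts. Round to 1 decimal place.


Q = U * A * LMTD
Q = 792 * 25 * 8.0
Q = 158400.0 W


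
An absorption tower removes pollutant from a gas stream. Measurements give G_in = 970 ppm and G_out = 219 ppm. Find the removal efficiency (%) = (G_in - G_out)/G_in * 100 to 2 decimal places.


Efficiency = (G_in - G_out) / G_in * 100%
Efficiency = (970 - 219) / 970 * 100
Efficiency = 751 / 970 * 100
Efficiency = 77.42%


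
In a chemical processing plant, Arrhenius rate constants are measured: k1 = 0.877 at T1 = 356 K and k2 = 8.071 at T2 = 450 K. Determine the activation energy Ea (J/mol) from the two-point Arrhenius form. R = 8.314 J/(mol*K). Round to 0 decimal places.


Ea = R * ln(k2/k1) / (1/T1 - 1/T2)
ln(k2/k1) = ln(8.071/0.877) = 2.2195257
1/T1 - 1/T2 = 1/356 - 1/450 = 0.000586766542
Ea = 8.314 * 2.2195257 / 0.000586766542
Ea = 31449 J/mol


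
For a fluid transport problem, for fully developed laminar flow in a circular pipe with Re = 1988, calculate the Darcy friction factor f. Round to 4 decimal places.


f = 64 / Re
f = 64 / 1988
f = 0.0322


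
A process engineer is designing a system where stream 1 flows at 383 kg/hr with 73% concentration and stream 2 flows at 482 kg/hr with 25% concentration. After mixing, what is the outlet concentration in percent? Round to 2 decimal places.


Mass balance on solute: F1*x1 + F2*x2 = F3*x3
F3 = F1 + F2 = 383 + 482 = 865 kg/hr
x3 = (F1*x1 + F2*x2)/F3
x3 = (383*0.73 + 482*0.25) / 865
x3 = 46.25%


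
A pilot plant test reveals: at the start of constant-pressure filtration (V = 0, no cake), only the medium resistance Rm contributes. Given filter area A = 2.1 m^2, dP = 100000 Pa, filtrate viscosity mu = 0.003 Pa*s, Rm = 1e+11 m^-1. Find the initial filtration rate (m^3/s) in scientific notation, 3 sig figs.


rate = A * dP / (mu * Rm)
rate = 2.1 * 100000 / (0.003 * 1e+11)
rate = 210000.0 / 3.000e+08
rate = 7.00e-04 m^3/s


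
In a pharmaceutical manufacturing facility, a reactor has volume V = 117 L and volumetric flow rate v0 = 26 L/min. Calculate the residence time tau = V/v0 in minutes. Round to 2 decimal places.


tau = V / v0
tau = 117 / 26
tau = 4.50 min


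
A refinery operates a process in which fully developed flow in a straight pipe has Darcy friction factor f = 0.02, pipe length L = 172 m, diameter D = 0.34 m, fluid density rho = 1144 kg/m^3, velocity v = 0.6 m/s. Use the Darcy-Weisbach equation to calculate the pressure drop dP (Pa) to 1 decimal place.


dP = f * (L/D) * (rho*v^2/2)
dP = 0.02 * (172/0.34) * (1144*0.6^2/2)
L/D = 505.88235294
rho*v^2/2 = 1144*0.36/2 = 205.92
dP = 0.02 * 505.88235294 * 205.92
dP = 2083.4 Pa


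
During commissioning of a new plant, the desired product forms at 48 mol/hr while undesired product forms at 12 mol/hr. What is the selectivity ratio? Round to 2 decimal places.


S = desired product rate / undesired product rate
S = 48 / 12
S = 4.00


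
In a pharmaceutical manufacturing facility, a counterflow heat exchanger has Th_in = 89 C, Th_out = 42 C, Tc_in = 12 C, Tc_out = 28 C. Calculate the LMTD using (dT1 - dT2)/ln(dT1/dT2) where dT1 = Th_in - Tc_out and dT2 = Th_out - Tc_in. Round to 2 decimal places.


dT1 = Th_in - Tc_out = 89 - 28 = 61
dT2 = Th_out - Tc_in = 42 - 12 = 30
LMTD = (dT1 - dT2) / ln(dT1/dT2)
LMTD = (61 - 30) / ln(61/30)
LMTD = 43.68 K


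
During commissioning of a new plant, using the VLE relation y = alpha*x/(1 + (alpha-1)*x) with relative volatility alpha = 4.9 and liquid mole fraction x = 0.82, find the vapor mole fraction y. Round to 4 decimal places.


y = alpha*x / (1 + (alpha-1)*x)
y = 4.9*0.82 / (1 + (4.9-1)*0.82)
y = 4.018 / (1 + 3.198)
y = 4.018 / 4.198
y = 0.9571


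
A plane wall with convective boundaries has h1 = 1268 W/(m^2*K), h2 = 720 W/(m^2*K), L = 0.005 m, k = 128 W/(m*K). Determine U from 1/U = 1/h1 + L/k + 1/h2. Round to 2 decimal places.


1/U = 1/h1 + L/k + 1/h2
1/U = 1/1268 + 0.005/128 + 1/720
1/U = 0.0007886435 + 3.90625e-05 + 0.0013888889
1/U = 0.0022165949
U = 451.14 W/(m^2*K)


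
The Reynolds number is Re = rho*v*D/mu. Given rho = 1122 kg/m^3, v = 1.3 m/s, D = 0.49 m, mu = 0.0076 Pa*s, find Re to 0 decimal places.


Re = rho * v * D / mu
Re = 1122 * 1.3 * 0.49 / 0.0076
Re = 714.714 / 0.0076
Re = 94041


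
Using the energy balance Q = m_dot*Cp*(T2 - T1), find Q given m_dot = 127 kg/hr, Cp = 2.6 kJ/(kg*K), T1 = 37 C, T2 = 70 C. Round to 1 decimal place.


Q = m_dot * Cp * (T2 - T1)
Q = 127 * 2.6 * (70 - 37)
Q = 127 * 2.6 * 33
Q = 10896.6 kJ/hr


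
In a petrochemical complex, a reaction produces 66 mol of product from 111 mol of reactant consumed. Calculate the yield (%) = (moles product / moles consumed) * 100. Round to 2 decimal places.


Yield = (moles product / moles consumed) * 100%
Yield = (66 / 111) * 100
Yield = 0.5946 * 100
Yield = 59.46%


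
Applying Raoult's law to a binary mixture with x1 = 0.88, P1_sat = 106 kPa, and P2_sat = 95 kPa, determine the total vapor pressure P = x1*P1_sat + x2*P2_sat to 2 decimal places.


P = x1*P1_sat + x2*P2_sat
x2 = 1 - x1 = 1 - 0.88 = 0.12
P = 0.88*106 + 0.12*95
P = 93.28 + 11.4
P = 104.68 kPa


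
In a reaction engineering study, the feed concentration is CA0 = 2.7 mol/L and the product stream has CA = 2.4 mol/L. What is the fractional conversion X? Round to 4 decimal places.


X = (CA0 - CA) / CA0
X = (2.7 - 2.4) / 2.7
X = 0.3 / 2.7
X = 0.1111


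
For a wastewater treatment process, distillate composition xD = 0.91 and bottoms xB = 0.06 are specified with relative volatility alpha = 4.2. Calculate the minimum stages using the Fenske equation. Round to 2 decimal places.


N_min = ln((xD*(1-xB))/(xB*(1-xD))) / ln(alpha)
Numerator inside ln: 0.8554 / 0.0054 = 158.407407
ln(158.407407) = 5.06517
ln(alpha) = ln(4.2) = 1.435085
N_min = 5.06517 / 1.435085 = 3.53


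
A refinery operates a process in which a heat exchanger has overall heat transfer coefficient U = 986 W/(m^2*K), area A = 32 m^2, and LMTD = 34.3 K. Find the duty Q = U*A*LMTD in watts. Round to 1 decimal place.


Q = U * A * LMTD
Q = 986 * 32 * 34.3
Q = 1082233.6 W


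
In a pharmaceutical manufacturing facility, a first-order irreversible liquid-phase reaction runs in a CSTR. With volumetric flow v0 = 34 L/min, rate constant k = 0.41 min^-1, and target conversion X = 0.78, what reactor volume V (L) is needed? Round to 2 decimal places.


V = v0 * X / (k * (1 - X))
V = 34 * 0.78 / (0.41 * (1 - 0.78))
V = 26.52 / (0.41 * 0.22)
V = 26.52 / 0.0902
V = 294.01 L


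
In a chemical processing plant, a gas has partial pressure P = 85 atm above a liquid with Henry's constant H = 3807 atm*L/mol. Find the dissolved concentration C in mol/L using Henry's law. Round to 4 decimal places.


C = P / H
C = 85 / 3807
C = 0.0223 mol/L


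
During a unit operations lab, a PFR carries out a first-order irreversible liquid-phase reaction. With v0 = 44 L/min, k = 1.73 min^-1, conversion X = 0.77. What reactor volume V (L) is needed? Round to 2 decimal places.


V = (v0/k) * ln(1/(1-X))
V = (44/1.73) * ln(1/(1-0.77))
V = 25.433526 * ln(4.347826)
V = 25.433526 * 1.469676
V = 37.38 L


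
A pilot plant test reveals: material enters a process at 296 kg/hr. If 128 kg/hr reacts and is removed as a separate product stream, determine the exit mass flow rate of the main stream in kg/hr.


Steady-state mass balance on the main outlet: F_out = F_in - F_removed
F_out = 296 - 128
F_out = 168 kg/hr


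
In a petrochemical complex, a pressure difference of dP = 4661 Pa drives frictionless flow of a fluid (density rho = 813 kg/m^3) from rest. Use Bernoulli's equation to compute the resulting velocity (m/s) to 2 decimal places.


v = sqrt(2*dP/rho)
v = sqrt(2*4661/813)
v = sqrt(11.466175)
v = 3.39 m/s


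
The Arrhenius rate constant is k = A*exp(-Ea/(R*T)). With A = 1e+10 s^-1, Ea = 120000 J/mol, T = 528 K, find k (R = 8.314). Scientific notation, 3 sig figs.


k = A * exp(-Ea/(R*T))
k = 1e+10 * exp(-120000 / (8.314 * 528))
k = 1e+10 * exp(-27.336147)
k = 1.34e-02


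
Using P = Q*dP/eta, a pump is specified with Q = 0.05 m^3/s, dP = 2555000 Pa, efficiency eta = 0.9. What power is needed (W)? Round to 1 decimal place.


P = Q * dP / eta
P = 0.05 * 2555000 / 0.9
P = 127750.0 / 0.9
P = 141944.4 W


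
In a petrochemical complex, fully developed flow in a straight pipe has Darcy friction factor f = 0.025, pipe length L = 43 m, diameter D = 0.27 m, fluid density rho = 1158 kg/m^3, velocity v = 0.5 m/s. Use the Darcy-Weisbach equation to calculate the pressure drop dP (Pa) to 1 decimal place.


dP = f * (L/D) * (rho*v^2/2)
dP = 0.025 * (43/0.27) * (1158*0.5^2/2)
L/D = 159.25925926
rho*v^2/2 = 1158*0.25/2 = 144.75
dP = 0.025 * 159.25925926 * 144.75
dP = 576.3 Pa


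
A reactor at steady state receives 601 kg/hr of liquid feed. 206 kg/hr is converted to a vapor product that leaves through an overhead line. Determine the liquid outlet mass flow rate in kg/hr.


Steady-state mass balance on the main outlet: F_out = F_in - F_removed
F_out = 601 - 206
F_out = 395 kg/hr


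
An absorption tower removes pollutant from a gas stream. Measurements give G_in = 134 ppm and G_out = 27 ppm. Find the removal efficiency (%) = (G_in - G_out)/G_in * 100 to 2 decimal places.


Efficiency = (G_in - G_out) / G_in * 100%
Efficiency = (134 - 27) / 134 * 100
Efficiency = 107 / 134 * 100
Efficiency = 79.85%


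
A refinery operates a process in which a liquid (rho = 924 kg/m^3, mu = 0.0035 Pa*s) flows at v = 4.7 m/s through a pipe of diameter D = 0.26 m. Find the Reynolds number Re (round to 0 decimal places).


Re = rho * v * D / mu
Re = 924 * 4.7 * 0.26 / 0.0035
Re = 1129.128 / 0.0035
Re = 322608


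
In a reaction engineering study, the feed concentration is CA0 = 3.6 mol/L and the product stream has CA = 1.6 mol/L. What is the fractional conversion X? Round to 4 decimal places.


X = (CA0 - CA) / CA0
X = (3.6 - 1.6) / 3.6
X = 2.0 / 3.6
X = 0.5556


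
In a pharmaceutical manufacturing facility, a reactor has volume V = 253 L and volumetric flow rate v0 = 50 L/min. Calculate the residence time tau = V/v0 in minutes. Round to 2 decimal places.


tau = V / v0
tau = 253 / 50
tau = 5.06 min


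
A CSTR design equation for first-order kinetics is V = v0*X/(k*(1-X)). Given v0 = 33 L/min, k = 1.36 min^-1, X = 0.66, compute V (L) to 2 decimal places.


V = v0 * X / (k * (1 - X))
V = 33 * 0.66 / (1.36 * (1 - 0.66))
V = 21.78 / (1.36 * 0.34)
V = 21.78 / 0.4624
V = 47.10 L


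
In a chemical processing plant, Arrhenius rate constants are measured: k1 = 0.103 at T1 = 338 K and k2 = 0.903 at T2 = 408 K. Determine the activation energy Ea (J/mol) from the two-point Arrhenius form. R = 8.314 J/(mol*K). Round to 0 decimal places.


Ea = R * ln(k2/k1) / (1/T1 - 1/T2)
ln(k2/k1) = ln(0.903/0.103) = 2.1709936
1/T1 - 1/T2 = 1/338 - 1/408 = 0.000507599489
Ea = 8.314 * 2.1709936 / 0.000507599489
Ea = 35559 J/mol


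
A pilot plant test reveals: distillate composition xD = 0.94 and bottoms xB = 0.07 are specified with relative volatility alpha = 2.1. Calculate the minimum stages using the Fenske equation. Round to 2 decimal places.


N_min = ln((xD*(1-xB))/(xB*(1-xD))) / ln(alpha)
Numerator inside ln: 0.8742 / 0.0042 = 208.142857
ln(208.142857) = 5.338225
ln(alpha) = ln(2.1) = 0.741937
N_min = 5.338225 / 0.741937 = 7.19


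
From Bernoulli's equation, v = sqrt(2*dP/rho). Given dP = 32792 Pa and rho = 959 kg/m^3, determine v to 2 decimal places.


v = sqrt(2*dP/rho)
v = sqrt(2*32792/959)
v = sqrt(68.387904)
v = 8.27 m/s


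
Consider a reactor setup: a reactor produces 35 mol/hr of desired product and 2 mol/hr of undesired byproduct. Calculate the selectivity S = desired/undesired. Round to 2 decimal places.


S = desired product rate / undesired product rate
S = 35 / 2
S = 17.50


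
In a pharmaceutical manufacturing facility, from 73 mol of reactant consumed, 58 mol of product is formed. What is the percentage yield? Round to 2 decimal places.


Yield = (moles product / moles consumed) * 100%
Yield = (58 / 73) * 100
Yield = 0.7945 * 100
Yield = 79.45%


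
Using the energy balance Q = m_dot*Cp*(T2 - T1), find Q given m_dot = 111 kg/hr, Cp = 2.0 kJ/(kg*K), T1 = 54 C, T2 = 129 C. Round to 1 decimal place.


Q = m_dot * Cp * (T2 - T1)
Q = 111 * 2.0 * (129 - 54)
Q = 111 * 2.0 * 75
Q = 16650.0 kJ/hr


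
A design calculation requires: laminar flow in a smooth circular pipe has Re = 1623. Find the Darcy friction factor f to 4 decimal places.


f = 64 / Re
f = 64 / 1623
f = 0.0394


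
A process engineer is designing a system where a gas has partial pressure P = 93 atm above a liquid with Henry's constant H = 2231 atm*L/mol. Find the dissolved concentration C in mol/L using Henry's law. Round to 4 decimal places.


C = P / H
C = 93 / 2231
C = 0.0417 mol/L


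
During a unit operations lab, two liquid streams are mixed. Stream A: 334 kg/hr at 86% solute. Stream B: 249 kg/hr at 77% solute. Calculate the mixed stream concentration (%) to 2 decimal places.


Mass balance on solute: F1*x1 + F2*x2 = F3*x3
F3 = F1 + F2 = 334 + 249 = 583 kg/hr
x3 = (F1*x1 + F2*x2)/F3
x3 = (334*0.86 + 249*0.77) / 583
x3 = 82.16%


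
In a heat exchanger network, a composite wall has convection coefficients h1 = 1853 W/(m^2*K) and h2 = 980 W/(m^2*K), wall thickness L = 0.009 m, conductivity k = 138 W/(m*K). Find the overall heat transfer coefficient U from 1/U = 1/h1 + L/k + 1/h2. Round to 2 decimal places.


1/U = 1/h1 + L/k + 1/h2
1/U = 1/1853 + 0.009/138 + 1/980
1/U = 0.0005396654 + 6.52174e-05 + 0.0010204082
1/U = 0.001625291
U = 615.27 W/(m^2*K)


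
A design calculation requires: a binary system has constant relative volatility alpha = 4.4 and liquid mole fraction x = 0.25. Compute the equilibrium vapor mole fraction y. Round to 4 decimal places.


y = alpha*x / (1 + (alpha-1)*x)
y = 4.4*0.25 / (1 + (4.4-1)*0.25)
y = 1.1 / (1 + 0.85)
y = 1.1 / 1.85
y = 0.5946


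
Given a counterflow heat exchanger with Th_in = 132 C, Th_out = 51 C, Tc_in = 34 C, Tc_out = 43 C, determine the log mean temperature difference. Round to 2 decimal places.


dT1 = Th_in - Tc_out = 132 - 43 = 89
dT2 = Th_out - Tc_in = 51 - 34 = 17
LMTD = (dT1 - dT2) / ln(dT1/dT2)
LMTD = (89 - 17) / ln(89/17)
LMTD = 43.49 K


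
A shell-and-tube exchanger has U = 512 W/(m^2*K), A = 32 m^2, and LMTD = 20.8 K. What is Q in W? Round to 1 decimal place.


Q = U * A * LMTD
Q = 512 * 32 * 20.8
Q = 340787.2 W


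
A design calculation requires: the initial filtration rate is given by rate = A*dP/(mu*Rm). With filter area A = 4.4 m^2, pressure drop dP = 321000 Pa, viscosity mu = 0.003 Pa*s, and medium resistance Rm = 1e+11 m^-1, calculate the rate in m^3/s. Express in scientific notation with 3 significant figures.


rate = A * dP / (mu * Rm)
rate = 4.4 * 321000 / (0.003 * 1e+11)
rate = 1412400.0 / 3.000e+08
rate = 4.71e-03 m^3/s


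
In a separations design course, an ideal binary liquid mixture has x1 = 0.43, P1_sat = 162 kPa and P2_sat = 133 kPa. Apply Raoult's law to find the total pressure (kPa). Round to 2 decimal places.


P = x1*P1_sat + x2*P2_sat
x2 = 1 - x1 = 1 - 0.43 = 0.57
P = 0.43*162 + 0.57*133
P = 69.66 + 75.81
P = 145.47 kPa


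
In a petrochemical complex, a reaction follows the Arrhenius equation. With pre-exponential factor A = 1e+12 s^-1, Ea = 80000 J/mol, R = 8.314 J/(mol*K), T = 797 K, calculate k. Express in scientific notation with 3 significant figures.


k = A * exp(-Ea/(R*T))
k = 1e+12 * exp(-80000 / (8.314 * 797))
k = 1e+12 * exp(-12.073179)
k = 5.71e+06


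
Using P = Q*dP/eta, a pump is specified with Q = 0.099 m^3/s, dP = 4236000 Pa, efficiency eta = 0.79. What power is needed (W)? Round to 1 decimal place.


P = Q * dP / eta
P = 0.099 * 4236000 / 0.79
P = 419364.0 / 0.79
P = 530840.5 W


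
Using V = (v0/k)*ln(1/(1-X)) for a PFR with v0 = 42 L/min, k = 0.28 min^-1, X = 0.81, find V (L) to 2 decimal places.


V = (v0/k) * ln(1/(1-X))
V = (42/0.28) * ln(1/(1-0.81))
V = 150.0 * ln(5.263158)
V = 150.0 * 1.660731
V = 249.11 L


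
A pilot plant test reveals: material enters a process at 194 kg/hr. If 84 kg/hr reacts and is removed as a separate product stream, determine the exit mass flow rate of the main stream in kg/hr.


Steady-state mass balance on the main outlet: F_out = F_in - F_removed
F_out = 194 - 84
F_out = 110 kg/hr


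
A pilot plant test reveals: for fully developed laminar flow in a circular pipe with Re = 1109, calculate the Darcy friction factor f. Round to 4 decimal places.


f = 64 / Re
f = 64 / 1109
f = 0.0577


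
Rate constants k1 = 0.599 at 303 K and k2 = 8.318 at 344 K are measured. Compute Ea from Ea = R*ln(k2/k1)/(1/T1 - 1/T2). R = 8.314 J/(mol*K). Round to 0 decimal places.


Ea = R * ln(k2/k1) / (1/T1 - 1/T2)
ln(k2/k1) = ln(8.318/0.599) = 2.6309155
1/T1 - 1/T2 = 1/303 - 1/344 = 0.000393353289
Ea = 8.314 * 2.6309155 / 0.000393353289
Ea = 55608 J/mol


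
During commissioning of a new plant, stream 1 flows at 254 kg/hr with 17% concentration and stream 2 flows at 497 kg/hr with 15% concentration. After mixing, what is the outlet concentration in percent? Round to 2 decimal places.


Mass balance on solute: F1*x1 + F2*x2 = F3*x3
F3 = F1 + F2 = 254 + 497 = 751 kg/hr
x3 = (F1*x1 + F2*x2)/F3
x3 = (254*0.17 + 497*0.15) / 751
x3 = 15.68%


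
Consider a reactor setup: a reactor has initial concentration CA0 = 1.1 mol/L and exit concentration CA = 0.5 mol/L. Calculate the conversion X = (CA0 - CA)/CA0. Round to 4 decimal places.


X = (CA0 - CA) / CA0
X = (1.1 - 0.5) / 1.1
X = 0.6 / 1.1
X = 0.5455


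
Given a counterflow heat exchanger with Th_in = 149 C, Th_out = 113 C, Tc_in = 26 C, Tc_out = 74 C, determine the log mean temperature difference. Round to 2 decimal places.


dT1 = Th_in - Tc_out = 149 - 74 = 75
dT2 = Th_out - Tc_in = 113 - 26 = 87
LMTD = (dT1 - dT2) / ln(dT1/dT2)
LMTD = (75 - 87) / ln(75/87)
LMTD = 80.85 K


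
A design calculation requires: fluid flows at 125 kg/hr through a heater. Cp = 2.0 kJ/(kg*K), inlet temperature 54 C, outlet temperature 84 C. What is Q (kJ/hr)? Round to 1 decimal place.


Q = m_dot * Cp * (T2 - T1)
Q = 125 * 2.0 * (84 - 54)
Q = 125 * 2.0 * 30
Q = 7500.0 kJ/hr


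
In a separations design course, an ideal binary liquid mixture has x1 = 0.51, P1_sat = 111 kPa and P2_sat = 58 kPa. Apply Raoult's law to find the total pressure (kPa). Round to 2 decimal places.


P = x1*P1_sat + x2*P2_sat
x2 = 1 - x1 = 1 - 0.51 = 0.49
P = 0.51*111 + 0.49*58
P = 56.61 + 28.42
P = 85.03 kPa


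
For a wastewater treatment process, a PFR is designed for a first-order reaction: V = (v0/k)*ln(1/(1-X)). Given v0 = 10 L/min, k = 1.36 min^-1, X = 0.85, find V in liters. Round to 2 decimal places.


V = (v0/k) * ln(1/(1-X))
V = (10/1.36) * ln(1/(1-0.85))
V = 7.352941 * ln(6.666667)
V = 7.352941 * 1.89712
V = 13.95 L


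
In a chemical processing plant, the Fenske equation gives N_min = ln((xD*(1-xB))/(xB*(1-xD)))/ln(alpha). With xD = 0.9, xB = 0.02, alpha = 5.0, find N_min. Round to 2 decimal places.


N_min = ln((xD*(1-xB))/(xB*(1-xD))) / ln(alpha)
Numerator inside ln: 0.882 / 0.002 = 441.0
ln(441.0) = 6.089045
ln(alpha) = ln(5.0) = 1.609438
N_min = 6.089045 / 1.609438 = 3.78


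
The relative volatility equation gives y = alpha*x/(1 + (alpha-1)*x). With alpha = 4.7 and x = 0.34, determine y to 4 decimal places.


y = alpha*x / (1 + (alpha-1)*x)
y = 4.7*0.34 / (1 + (4.7-1)*0.34)
y = 1.598 / (1 + 1.258)
y = 1.598 / 2.258
y = 0.7077


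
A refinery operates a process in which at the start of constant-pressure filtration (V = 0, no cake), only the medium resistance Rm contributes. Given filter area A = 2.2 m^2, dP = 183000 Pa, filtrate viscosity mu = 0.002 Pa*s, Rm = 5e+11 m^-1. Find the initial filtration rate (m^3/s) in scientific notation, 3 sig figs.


rate = A * dP / (mu * Rm)
rate = 2.2 * 183000 / (0.002 * 5e+11)
rate = 402600.0 / 1.000e+09
rate = 4.03e-04 m^3/s


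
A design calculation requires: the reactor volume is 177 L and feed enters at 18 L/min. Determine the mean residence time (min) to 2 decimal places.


tau = V / v0
tau = 177 / 18
tau = 9.83 min


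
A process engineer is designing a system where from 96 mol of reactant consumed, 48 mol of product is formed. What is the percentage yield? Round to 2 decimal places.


Yield = (moles product / moles consumed) * 100%
Yield = (48 / 96) * 100
Yield = 0.5 * 100
Yield = 50.00%


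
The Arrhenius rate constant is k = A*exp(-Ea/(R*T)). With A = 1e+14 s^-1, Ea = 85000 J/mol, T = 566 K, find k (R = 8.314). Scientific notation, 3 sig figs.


k = A * exp(-Ea/(R*T))
k = 1e+14 * exp(-85000 / (8.314 * 566))
k = 1e+14 * exp(-18.063108)
k = 1.43e+06


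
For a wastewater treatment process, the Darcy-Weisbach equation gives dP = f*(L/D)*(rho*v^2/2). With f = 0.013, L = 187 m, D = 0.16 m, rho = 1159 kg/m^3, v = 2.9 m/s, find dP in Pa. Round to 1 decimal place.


dP = f * (L/D) * (rho*v^2/2)
dP = 0.013 * (187/0.16) * (1159*2.9^2/2)
L/D = 1168.75
rho*v^2/2 = 1159*8.41/2 = 4873.595
dP = 0.013 * 1168.75 * 4873.595
dP = 74048.2 Pa


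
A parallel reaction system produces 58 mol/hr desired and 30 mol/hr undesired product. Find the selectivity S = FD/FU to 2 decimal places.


S = desired product rate / undesired product rate
S = 58 / 30
S = 1.93


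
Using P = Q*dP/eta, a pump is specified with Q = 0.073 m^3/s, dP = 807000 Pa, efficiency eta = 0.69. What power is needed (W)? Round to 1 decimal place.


P = Q * dP / eta
P = 0.073 * 807000 / 0.69
P = 58911.0 / 0.69
P = 85378.3 W


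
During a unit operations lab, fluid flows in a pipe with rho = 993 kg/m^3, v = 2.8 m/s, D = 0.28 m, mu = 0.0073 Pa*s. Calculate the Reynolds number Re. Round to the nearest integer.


Re = rho * v * D / mu
Re = 993 * 2.8 * 0.28 / 0.0073
Re = 778.512 / 0.0073
Re = 106645


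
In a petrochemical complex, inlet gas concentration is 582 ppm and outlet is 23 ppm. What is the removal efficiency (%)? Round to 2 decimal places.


Efficiency = (G_in - G_out) / G_in * 100%
Efficiency = (582 - 23) / 582 * 100
Efficiency = 559 / 582 * 100
Efficiency = 96.05%


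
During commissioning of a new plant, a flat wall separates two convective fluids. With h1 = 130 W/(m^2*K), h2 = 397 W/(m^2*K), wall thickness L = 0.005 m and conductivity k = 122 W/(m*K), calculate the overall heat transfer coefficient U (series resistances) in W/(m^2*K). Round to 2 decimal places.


1/U = 1/h1 + L/k + 1/h2
1/U = 1/130 + 0.005/122 + 1/397
1/U = 0.0076923077 + 4.09836e-05 + 0.0025188917
1/U = 0.010252183
U = 97.54 W/(m^2*K)


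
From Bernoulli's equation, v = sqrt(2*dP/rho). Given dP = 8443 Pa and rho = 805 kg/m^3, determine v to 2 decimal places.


v = sqrt(2*dP/rho)
v = sqrt(2*8443/805)
v = sqrt(20.976398)
v = 4.58 m/s


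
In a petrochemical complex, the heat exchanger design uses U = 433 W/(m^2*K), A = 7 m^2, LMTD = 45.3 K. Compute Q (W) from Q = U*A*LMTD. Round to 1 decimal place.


Q = U * A * LMTD
Q = 433 * 7 * 45.3
Q = 137304.3 W


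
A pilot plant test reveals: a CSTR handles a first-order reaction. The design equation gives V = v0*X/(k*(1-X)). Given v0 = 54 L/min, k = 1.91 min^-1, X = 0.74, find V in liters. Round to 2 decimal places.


V = v0 * X / (k * (1 - X))
V = 54 * 0.74 / (1.91 * (1 - 0.74))
V = 39.96 / (1.91 * 0.26)
V = 39.96 / 0.4966
V = 80.47 L


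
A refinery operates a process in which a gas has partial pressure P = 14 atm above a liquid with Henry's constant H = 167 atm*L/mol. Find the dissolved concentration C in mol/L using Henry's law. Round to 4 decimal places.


C = P / H
C = 14 / 167
C = 0.0838 mol/L


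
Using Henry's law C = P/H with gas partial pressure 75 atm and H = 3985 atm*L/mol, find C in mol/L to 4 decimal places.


C = P / H
C = 75 / 3985
C = 0.0188 mol/L


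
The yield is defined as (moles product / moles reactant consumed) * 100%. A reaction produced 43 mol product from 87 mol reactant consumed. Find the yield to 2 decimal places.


Yield = (moles product / moles consumed) * 100%
Yield = (43 / 87) * 100
Yield = 0.4943 * 100
Yield = 49.43%


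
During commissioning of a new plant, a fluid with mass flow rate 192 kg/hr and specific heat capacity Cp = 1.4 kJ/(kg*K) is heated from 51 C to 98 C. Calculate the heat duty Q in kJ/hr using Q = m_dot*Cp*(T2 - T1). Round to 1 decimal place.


Q = m_dot * Cp * (T2 - T1)
Q = 192 * 1.4 * (98 - 51)
Q = 192 * 1.4 * 47
Q = 12633.6 kJ/hr


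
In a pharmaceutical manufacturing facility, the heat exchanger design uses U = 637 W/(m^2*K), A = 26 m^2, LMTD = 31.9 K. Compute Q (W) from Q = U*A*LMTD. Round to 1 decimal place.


Q = U * A * LMTD
Q = 637 * 26 * 31.9
Q = 528327.8 W


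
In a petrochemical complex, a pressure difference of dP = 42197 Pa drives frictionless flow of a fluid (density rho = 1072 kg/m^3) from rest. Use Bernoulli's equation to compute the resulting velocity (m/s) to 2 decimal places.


v = sqrt(2*dP/rho)
v = sqrt(2*42197/1072)
v = sqrt(78.725746)
v = 8.87 m/s


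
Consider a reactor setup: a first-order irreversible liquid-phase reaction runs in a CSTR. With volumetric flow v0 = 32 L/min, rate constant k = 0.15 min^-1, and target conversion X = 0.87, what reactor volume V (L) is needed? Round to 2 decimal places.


V = v0 * X / (k * (1 - X))
V = 32 * 0.87 / (0.15 * (1 - 0.87))
V = 27.84 / (0.15 * 0.13)
V = 27.84 / 0.0195
V = 1427.69 L


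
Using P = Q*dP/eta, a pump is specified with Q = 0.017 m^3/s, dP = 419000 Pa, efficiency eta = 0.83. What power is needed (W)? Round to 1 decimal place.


P = Q * dP / eta
P = 0.017 * 419000 / 0.83
P = 7123.0 / 0.83
P = 8581.9 W


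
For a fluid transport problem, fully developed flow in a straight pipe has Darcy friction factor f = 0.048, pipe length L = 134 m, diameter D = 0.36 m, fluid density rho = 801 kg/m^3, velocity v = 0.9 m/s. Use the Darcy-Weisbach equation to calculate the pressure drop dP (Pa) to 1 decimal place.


dP = f * (L/D) * (rho*v^2/2)
dP = 0.048 * (134/0.36) * (801*0.9^2/2)
L/D = 372.22222222
rho*v^2/2 = 801*0.81/2 = 324.405
dP = 0.048 * 372.22222222 * 324.405
dP = 5796.0 Pa


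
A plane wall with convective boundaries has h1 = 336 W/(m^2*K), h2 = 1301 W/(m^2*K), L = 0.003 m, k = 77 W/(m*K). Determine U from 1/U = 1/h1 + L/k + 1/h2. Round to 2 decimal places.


1/U = 1/h1 + L/k + 1/h2
1/U = 1/336 + 0.003/77 + 1/1301
1/U = 0.0029761905 + 3.8961e-05 + 0.0007686395
1/U = 0.003783791
U = 264.29 W/(m^2*K)


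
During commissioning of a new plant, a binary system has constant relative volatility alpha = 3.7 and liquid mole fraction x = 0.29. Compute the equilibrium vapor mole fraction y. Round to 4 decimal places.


y = alpha*x / (1 + (alpha-1)*x)
y = 3.7*0.29 / (1 + (3.7-1)*0.29)
y = 1.073 / (1 + 0.783)
y = 1.073 / 1.783
y = 0.6018


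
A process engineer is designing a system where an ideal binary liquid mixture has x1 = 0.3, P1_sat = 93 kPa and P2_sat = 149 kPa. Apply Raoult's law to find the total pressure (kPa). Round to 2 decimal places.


P = x1*P1_sat + x2*P2_sat
x2 = 1 - x1 = 1 - 0.3 = 0.7
P = 0.3*93 + 0.7*149
P = 27.9 + 104.3
P = 132.20 kPa


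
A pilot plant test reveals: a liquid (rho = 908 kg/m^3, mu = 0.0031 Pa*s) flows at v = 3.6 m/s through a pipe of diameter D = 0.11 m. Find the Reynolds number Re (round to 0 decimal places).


Re = rho * v * D / mu
Re = 908 * 3.6 * 0.11 / 0.0031
Re = 359.568 / 0.0031
Re = 115990


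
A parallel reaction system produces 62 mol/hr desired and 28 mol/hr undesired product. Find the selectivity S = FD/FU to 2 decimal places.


S = desired product rate / undesired product rate
S = 62 / 28
S = 2.21


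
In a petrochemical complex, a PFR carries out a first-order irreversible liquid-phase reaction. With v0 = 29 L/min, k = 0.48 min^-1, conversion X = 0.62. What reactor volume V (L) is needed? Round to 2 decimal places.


V = (v0/k) * ln(1/(1-X))
V = (29/0.48) * ln(1/(1-0.62))
V = 60.416667 * ln(2.631579)
V = 60.416667 * 0.967584
V = 58.46 L


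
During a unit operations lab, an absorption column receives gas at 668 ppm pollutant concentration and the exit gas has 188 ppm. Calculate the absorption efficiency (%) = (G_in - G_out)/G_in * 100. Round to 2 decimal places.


Efficiency = (G_in - G_out) / G_in * 100%
Efficiency = (668 - 188) / 668 * 100
Efficiency = 480 / 668 * 100
Efficiency = 71.86%


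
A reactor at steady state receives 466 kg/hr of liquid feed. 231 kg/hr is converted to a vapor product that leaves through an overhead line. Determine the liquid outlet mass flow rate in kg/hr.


Steady-state mass balance on the main outlet: F_out = F_in - F_removed
F_out = 466 - 231
F_out = 235 kg/hr


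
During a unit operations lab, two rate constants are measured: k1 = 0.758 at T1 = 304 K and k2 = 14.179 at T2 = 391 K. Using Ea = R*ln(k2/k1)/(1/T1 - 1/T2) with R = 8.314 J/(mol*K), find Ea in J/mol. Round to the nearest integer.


Ea = R * ln(k2/k1) / (1/T1 - 1/T2)
ln(k2/k1) = ln(14.179/0.758) = 2.9288339
1/T1 - 1/T2 = 1/304 - 1/391 = 0.000731928927
Ea = 8.314 * 2.9288339 / 0.000731928927
Ea = 33269 J/mol


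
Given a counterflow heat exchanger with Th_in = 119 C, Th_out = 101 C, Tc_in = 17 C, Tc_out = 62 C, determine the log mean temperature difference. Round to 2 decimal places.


dT1 = Th_in - Tc_out = 119 - 62 = 57
dT2 = Th_out - Tc_in = 101 - 17 = 84
LMTD = (dT1 - dT2) / ln(dT1/dT2)
LMTD = (57 - 84) / ln(57/84)
LMTD = 69.63 K


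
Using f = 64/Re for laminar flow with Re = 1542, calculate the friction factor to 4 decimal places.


f = 64 / Re
f = 64 / 1542
f = 0.0415


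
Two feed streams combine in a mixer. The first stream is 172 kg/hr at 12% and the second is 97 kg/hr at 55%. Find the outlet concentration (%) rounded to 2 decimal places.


Mass balance on solute: F1*x1 + F2*x2 = F3*x3
F3 = F1 + F2 = 172 + 97 = 269 kg/hr
x3 = (F1*x1 + F2*x2)/F3
x3 = (172*0.12 + 97*0.55) / 269
x3 = 27.51%


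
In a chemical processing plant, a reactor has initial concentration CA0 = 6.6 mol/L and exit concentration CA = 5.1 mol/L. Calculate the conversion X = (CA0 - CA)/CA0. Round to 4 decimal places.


X = (CA0 - CA) / CA0
X = (6.6 - 5.1) / 6.6
X = 1.5 / 6.6
X = 0.2273


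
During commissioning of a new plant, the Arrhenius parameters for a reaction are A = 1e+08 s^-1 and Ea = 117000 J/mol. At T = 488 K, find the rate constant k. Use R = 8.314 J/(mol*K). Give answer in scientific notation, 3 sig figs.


k = A * exp(-Ea/(R*T))
k = 1e+08 * exp(-117000 / (8.314 * 488))
k = 1e+08 * exp(-28.837395)
k = 2.99e-05


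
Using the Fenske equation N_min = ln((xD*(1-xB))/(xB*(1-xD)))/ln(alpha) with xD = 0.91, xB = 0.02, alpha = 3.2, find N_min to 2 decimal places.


N_min = ln((xD*(1-xB))/(xB*(1-xD))) / ln(alpha)
Numerator inside ln: 0.8918 / 0.0018 = 495.444444
ln(495.444444) = 6.205455
ln(alpha) = ln(3.2) = 1.163151
N_min = 6.205455 / 1.163151 = 5.34


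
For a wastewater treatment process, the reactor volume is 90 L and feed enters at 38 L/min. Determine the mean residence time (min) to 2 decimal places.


tau = V / v0
tau = 90 / 38
tau = 2.37 min


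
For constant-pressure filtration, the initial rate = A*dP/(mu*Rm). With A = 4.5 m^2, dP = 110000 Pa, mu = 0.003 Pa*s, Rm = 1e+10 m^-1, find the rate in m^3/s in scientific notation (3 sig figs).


rate = A * dP / (mu * Rm)
rate = 4.5 * 110000 / (0.003 * 1e+10)
rate = 495000.0 / 3.000e+07
rate = 1.65e-02 m^3/s


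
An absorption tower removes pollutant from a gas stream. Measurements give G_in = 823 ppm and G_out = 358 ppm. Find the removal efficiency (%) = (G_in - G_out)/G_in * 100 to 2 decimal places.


Efficiency = (G_in - G_out) / G_in * 100%
Efficiency = (823 - 358) / 823 * 100
Efficiency = 465 / 823 * 100
Efficiency = 56.50%


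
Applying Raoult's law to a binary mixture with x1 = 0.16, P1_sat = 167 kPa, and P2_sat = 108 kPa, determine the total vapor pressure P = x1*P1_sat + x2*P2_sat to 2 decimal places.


P = x1*P1_sat + x2*P2_sat
x2 = 1 - x1 = 1 - 0.16 = 0.84
P = 0.16*167 + 0.84*108
P = 26.72 + 90.72
P = 117.44 kPa


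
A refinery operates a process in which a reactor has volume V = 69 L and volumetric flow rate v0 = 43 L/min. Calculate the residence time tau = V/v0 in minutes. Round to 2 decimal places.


tau = V / v0
tau = 69 / 43
tau = 1.60 min


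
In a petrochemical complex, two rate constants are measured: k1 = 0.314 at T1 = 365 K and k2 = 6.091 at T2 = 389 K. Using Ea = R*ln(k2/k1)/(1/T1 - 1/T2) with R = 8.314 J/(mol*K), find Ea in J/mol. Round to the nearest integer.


Ea = R * ln(k2/k1) / (1/T1 - 1/T2)
ln(k2/k1) = ln(6.091/0.314) = 2.9651746
1/T1 - 1/T2 = 1/365 - 1/389 = 0.00016903194
Ea = 8.314 * 2.9651746 / 0.00016903194
Ea = 145845 J/mol


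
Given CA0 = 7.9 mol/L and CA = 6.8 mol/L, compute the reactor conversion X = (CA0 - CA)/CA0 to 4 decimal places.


X = (CA0 - CA) / CA0
X = (7.9 - 6.8) / 7.9
X = 1.1 / 7.9
X = 0.1392


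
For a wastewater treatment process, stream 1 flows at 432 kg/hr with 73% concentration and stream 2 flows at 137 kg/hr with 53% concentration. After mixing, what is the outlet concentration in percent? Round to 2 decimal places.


Mass balance on solute: F1*x1 + F2*x2 = F3*x3
F3 = F1 + F2 = 432 + 137 = 569 kg/hr
x3 = (F1*x1 + F2*x2)/F3
x3 = (432*0.73 + 137*0.53) / 569
x3 = 68.18%


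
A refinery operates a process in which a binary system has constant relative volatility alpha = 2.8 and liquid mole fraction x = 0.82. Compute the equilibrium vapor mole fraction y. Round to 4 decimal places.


y = alpha*x / (1 + (alpha-1)*x)
y = 2.8*0.82 / (1 + (2.8-1)*0.82)
y = 2.296 / (1 + 1.476)
y = 2.296 / 2.476
y = 0.9273


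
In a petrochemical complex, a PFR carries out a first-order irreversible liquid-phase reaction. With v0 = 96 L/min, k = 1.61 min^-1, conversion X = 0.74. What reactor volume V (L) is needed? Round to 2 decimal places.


V = (v0/k) * ln(1/(1-X))
V = (96/1.61) * ln(1/(1-0.74))
V = 59.627329 * ln(3.846154)
V = 59.627329 * 1.347074
V = 80.32 L


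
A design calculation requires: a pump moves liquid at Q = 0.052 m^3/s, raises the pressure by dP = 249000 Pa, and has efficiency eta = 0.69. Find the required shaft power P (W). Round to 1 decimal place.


P = Q * dP / eta
P = 0.052 * 249000 / 0.69
P = 12948.0 / 0.69
P = 18765.2 W


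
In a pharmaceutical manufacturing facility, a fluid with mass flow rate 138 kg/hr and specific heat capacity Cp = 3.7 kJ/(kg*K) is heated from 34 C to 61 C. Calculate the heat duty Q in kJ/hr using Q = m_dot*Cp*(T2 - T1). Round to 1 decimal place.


Q = m_dot * Cp * (T2 - T1)
Q = 138 * 3.7 * (61 - 34)
Q = 138 * 3.7 * 27
Q = 13786.2 kJ/hr


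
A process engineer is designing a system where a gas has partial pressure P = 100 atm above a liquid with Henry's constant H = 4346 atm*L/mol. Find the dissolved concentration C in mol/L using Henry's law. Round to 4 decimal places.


C = P / H
C = 100 / 4346
C = 0.0230 mol/L


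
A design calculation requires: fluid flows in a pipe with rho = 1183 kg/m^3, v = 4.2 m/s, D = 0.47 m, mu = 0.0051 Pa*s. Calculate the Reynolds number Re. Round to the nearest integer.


Re = rho * v * D / mu
Re = 1183 * 4.2 * 0.47 / 0.0051
Re = 2335.242 / 0.0051
Re = 457891
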